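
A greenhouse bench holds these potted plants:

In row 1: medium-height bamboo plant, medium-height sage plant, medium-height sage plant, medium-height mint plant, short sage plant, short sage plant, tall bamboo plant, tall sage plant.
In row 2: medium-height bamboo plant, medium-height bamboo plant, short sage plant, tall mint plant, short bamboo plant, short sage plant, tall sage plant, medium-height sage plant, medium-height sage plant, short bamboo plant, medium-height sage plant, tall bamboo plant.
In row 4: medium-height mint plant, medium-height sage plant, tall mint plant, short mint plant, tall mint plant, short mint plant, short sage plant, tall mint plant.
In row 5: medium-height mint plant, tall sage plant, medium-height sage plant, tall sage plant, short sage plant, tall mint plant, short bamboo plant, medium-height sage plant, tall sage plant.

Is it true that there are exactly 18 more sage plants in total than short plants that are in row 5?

|sage plants| = 19.
|short plants in row 5| = 2.
The claim requires 19 − 2 (= 17) to equal 18, which does not hold.

False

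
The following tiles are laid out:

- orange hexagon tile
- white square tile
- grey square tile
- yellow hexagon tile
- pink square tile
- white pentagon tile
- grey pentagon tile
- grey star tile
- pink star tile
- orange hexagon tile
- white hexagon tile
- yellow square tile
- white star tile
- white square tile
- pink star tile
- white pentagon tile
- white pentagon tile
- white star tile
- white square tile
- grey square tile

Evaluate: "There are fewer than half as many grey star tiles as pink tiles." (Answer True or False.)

|grey star tiles| = 1.
|pink tiles| = 3.
The claim requires 2 × 1 = 2 < 3, which holds.

True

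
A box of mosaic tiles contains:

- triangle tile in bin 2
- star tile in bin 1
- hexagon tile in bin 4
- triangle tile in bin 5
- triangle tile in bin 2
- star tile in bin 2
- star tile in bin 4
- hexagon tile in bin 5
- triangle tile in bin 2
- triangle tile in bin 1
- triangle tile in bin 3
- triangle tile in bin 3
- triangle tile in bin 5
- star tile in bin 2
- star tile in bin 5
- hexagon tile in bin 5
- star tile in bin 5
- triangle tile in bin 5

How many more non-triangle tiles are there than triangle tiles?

0

non-triangle tiles: 9.
triangle tiles: 9.
9 − 9 = 0.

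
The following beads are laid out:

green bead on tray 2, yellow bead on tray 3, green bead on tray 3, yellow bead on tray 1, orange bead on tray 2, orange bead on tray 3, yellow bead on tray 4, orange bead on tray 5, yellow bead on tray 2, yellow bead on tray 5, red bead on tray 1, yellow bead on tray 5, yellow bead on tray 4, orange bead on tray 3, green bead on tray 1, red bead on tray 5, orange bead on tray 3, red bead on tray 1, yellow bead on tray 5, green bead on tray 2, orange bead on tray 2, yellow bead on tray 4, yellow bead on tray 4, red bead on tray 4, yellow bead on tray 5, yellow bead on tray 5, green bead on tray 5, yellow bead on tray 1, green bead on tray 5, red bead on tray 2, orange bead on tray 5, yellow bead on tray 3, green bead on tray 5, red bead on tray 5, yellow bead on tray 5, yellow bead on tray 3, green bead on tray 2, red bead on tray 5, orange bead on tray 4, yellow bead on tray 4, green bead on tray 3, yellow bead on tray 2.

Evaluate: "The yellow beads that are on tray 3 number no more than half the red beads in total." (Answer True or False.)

True

There are 3 yellow beads on tray 3.
There are 7 red beads.
The claim requires 2 × 3 = 6 ≤ 7, which holds.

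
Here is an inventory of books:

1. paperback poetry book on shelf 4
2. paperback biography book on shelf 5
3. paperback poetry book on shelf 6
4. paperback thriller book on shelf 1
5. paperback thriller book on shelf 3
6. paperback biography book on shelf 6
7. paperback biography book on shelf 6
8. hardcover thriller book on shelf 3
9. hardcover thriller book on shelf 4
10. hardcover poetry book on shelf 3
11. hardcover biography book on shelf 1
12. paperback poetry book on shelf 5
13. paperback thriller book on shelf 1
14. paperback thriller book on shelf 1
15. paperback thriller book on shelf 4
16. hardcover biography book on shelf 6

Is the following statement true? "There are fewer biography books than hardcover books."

biography books: 5.
hardcover books: 5.
The claim requires 5 < 5, which does not hold.

False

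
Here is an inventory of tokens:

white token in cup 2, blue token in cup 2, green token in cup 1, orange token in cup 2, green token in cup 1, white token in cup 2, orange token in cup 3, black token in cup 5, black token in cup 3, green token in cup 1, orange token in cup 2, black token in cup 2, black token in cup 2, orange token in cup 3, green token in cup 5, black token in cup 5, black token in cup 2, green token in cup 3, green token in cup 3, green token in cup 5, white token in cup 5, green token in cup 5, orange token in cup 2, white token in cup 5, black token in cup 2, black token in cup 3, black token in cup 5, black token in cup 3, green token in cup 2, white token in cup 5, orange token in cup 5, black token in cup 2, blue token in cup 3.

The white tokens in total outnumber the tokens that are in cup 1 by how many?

white tokens: 5.
tokens in cup 1: 3.
5 − 3 = 2.

2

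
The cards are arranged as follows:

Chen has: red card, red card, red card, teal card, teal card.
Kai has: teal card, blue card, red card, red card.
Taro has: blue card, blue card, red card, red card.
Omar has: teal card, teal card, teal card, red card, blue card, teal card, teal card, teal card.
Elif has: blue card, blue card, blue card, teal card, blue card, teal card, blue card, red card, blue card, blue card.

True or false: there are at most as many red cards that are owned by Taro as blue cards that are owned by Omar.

Count of red cards owned by Taro: 2.
Count of blue cards owned by Omar: 1.
The claim requires 2 ≤ 1, which does not hold.

False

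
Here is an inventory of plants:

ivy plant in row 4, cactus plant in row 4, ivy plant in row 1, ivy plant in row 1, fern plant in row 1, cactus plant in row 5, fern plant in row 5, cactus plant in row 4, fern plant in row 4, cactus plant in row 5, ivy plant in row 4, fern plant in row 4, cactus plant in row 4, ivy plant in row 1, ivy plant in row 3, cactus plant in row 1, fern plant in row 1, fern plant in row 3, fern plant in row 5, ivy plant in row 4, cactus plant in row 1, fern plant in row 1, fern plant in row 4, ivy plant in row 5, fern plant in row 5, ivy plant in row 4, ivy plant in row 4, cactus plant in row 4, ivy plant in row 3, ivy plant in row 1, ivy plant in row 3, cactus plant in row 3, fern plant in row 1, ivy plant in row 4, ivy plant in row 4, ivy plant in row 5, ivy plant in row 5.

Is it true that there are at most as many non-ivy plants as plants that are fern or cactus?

non-ivy plants: 20.
plants that are fern or cactus: 20.
The claim requires 20 ≤ 20, which holds.

True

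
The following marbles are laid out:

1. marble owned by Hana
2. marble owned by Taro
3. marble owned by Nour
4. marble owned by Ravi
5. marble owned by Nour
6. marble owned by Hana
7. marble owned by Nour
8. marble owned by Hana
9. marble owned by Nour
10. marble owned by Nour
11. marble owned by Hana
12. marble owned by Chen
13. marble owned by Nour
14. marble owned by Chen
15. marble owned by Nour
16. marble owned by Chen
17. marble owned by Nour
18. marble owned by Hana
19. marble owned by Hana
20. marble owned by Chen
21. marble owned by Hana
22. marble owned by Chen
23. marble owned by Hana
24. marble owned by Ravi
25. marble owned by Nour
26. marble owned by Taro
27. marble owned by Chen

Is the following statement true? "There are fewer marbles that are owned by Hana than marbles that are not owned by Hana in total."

True

marbles owned by Hana: 8.
marbles that are not owned by Hana: 19.
The claim requires 8 < 19, which holds.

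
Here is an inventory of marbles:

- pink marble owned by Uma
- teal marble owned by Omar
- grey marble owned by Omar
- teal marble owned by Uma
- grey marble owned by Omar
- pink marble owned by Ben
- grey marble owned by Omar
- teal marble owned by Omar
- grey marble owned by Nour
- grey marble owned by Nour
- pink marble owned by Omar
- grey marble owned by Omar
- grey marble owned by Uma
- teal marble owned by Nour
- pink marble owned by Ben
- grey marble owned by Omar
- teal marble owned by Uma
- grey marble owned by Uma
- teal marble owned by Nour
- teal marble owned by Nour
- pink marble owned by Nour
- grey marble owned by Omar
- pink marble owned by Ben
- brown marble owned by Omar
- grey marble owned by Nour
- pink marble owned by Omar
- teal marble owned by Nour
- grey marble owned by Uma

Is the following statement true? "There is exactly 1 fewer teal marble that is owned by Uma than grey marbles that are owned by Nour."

True

|teal marbles owned by Uma| = 2.
|grey marbles owned by Nour| = 3.
The claim requires 3 − 2 (= 1) to equal 1, which holds.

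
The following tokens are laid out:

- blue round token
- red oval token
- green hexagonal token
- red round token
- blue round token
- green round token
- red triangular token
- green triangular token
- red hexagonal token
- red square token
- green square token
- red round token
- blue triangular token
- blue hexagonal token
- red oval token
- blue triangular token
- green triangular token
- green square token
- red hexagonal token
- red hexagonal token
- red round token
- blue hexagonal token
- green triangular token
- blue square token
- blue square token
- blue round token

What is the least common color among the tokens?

green

Counts by color: red 10, blue 9, green 7.
The minimum is 7, held uniquely by green.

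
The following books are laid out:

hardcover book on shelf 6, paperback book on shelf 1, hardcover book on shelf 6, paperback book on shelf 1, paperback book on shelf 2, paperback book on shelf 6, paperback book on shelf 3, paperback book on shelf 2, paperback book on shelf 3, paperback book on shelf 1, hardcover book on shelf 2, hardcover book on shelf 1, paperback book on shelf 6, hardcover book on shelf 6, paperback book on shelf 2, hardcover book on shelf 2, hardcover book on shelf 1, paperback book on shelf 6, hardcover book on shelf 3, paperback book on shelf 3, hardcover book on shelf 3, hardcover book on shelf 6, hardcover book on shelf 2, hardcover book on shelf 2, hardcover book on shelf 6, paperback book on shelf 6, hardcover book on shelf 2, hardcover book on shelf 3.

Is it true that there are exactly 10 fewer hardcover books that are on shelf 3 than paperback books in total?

True

hardcover books on shelf 3: 3.
paperback books: 13.
The claim requires 13 − 3 (= 10) to equal 10, which holds.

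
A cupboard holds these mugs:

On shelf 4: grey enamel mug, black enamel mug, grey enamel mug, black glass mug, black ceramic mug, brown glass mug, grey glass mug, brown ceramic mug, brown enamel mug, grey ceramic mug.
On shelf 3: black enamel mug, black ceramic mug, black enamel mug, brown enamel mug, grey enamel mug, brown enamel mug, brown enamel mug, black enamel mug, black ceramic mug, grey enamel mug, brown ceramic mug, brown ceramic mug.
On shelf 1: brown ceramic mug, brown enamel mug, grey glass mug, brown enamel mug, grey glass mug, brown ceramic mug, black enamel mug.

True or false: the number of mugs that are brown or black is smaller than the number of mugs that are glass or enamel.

False

mugs that are brown or black: 21.
mugs that are glass or enamel: 20.
The claim requires 21 < 20, which does not hold.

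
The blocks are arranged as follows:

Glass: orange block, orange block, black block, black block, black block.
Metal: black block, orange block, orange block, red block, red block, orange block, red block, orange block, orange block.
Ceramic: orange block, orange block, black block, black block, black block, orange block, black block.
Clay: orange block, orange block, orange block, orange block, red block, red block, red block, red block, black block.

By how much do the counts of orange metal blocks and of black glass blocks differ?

orange metal blocks: 5. black glass blocks: 3.
|5 − 3| = 5 − 3 = 2.

2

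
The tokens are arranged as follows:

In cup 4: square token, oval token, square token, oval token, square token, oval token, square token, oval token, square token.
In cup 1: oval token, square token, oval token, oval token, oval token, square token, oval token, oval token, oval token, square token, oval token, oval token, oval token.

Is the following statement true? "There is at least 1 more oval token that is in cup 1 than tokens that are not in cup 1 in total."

True

|oval tokens in cup 1| = 10.
|tokens that are not in cup 1| = 9.
The claim requires 10 − 9 = 1 ≥ 1, which holds.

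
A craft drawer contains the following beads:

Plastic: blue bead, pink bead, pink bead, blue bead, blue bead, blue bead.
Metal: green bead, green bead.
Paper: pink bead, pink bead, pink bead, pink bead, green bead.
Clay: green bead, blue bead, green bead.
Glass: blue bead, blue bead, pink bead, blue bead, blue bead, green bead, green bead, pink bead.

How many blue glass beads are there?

4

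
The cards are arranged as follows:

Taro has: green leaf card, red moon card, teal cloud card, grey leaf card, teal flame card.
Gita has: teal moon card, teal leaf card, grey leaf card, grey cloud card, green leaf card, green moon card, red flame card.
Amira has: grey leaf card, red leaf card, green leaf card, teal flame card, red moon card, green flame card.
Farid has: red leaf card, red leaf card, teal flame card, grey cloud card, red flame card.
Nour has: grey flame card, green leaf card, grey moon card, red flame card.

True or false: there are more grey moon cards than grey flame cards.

False

|grey moon cards| = 1.
|grey flame cards| = 1.
The claim requires 1 > 1, which does not hold.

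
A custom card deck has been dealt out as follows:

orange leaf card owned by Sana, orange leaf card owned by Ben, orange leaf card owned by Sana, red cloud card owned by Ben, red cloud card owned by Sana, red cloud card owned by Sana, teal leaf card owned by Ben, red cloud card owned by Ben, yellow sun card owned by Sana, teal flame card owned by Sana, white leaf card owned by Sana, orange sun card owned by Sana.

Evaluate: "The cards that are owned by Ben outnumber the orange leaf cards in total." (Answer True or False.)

True

cards owned by Ben: 4.
orange leaf cards: 3.
The claim requires 4 > 3, which holds.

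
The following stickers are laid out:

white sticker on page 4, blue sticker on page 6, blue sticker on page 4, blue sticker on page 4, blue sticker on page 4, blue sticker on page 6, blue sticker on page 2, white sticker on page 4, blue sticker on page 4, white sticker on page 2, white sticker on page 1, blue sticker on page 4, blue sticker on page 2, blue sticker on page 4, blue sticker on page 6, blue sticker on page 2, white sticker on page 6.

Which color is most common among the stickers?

Counts by color: blue 12, white 5.
The maximum is 12, held uniquely by blue.

blue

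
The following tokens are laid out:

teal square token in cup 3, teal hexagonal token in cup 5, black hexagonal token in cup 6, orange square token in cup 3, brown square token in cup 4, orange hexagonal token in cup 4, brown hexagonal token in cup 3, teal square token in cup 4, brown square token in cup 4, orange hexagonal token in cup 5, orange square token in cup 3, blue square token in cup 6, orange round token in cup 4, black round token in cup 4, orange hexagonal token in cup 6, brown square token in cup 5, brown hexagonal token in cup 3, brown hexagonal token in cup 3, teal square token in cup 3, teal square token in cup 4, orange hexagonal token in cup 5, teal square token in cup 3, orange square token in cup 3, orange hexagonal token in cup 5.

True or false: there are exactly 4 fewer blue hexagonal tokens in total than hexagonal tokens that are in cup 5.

True

blue hexagonal tokens: 0.
hexagonal tokens in cup 5: 4.
The claim requires 4 − 0 (= 4) to equal 4, which holds.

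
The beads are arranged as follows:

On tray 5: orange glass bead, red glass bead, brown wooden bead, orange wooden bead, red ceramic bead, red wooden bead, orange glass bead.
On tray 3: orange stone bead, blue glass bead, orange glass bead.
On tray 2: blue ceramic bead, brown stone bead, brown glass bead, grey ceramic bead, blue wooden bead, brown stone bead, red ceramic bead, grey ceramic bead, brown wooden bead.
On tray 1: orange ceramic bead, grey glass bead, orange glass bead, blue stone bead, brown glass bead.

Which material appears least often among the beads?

stone

Counts by material: glass 9, ceramic 6, wooden 5, stone 4.
The minimum is 4, held uniquely by stone.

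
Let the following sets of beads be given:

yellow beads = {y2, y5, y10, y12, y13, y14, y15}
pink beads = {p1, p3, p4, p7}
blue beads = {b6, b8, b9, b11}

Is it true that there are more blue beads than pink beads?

False

There are 4 blue beads.
There are 4 pink beads.
The claim requires 4 > 4, which does not hold.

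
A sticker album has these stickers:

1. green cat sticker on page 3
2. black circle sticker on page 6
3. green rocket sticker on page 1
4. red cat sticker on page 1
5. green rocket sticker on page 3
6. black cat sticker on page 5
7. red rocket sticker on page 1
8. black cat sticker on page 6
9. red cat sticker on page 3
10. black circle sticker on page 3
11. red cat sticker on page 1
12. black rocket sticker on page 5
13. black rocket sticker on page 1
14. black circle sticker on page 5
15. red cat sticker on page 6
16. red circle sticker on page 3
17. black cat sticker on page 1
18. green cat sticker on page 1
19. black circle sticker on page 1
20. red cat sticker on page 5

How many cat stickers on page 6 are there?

2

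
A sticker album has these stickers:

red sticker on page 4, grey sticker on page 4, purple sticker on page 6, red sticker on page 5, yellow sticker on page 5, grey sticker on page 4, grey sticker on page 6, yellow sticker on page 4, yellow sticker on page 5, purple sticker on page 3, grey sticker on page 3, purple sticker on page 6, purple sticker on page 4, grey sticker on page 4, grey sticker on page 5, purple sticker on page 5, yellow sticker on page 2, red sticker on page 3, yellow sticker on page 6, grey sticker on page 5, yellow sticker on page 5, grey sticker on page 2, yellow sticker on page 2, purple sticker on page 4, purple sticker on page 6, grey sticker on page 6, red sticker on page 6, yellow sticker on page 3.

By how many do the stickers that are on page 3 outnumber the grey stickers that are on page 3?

stickers on page 3: 4.
grey stickers on page 3: 1.
4 − 1 = 3.

3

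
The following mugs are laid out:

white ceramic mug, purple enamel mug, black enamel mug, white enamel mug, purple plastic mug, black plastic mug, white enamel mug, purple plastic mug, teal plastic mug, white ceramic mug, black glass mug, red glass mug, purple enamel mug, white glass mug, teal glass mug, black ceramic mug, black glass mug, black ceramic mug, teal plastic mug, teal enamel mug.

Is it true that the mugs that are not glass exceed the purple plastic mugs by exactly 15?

mugs that are not glass: 15.
purple plastic mugs: 2.
The claim requires 15 − 2 (= 13) to equal 15, which does not hold.

False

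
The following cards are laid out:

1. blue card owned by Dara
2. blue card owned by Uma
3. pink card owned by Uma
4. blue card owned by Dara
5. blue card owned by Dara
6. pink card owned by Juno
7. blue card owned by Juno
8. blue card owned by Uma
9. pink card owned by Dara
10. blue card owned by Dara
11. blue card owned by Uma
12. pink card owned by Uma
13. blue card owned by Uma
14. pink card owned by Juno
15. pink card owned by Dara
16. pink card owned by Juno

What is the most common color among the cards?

Counts by color: blue 9, pink 7.
The maximum is 9, held uniquely by blue.

blue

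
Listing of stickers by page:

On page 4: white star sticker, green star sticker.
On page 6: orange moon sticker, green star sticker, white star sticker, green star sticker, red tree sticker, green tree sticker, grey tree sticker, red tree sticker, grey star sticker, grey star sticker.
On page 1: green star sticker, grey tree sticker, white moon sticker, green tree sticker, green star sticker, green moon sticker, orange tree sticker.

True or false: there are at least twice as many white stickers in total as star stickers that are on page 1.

False

white stickers: 3.
star stickers on page 1: 2.
The claim requires 3 ≥ 2 × 2 = 4, which does not hold.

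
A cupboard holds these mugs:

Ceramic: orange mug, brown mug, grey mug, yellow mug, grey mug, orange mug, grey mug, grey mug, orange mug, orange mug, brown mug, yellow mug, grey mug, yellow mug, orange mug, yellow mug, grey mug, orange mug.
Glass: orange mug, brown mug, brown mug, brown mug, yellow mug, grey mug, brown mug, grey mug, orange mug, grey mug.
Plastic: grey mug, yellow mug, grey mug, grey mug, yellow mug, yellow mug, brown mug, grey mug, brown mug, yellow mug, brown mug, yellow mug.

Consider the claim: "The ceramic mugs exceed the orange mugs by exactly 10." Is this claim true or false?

There are 18 ceramic mugs.
There are 8 orange mugs.
The claim requires 18 − 8 (= 10) to equal 10, which holds.

True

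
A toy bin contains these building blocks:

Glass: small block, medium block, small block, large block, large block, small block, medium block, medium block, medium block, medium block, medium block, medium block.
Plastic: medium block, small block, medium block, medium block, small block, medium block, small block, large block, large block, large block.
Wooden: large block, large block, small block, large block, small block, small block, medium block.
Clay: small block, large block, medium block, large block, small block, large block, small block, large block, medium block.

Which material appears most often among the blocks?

glass

Counts by material: glass 12, plastic 10, clay 9, wooden 7.
The maximum is 12, held uniquely by glass.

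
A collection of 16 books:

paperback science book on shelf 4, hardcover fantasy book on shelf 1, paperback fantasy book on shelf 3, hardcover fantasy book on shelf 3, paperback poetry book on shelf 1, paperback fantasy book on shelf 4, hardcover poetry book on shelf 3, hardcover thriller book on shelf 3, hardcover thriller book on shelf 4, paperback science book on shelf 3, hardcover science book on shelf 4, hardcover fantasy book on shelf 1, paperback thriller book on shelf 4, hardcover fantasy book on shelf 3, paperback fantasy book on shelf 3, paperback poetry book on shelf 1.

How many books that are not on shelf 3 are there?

Total books: 16; with the excluded value: 7; remaining 16 − 7 = 9.

9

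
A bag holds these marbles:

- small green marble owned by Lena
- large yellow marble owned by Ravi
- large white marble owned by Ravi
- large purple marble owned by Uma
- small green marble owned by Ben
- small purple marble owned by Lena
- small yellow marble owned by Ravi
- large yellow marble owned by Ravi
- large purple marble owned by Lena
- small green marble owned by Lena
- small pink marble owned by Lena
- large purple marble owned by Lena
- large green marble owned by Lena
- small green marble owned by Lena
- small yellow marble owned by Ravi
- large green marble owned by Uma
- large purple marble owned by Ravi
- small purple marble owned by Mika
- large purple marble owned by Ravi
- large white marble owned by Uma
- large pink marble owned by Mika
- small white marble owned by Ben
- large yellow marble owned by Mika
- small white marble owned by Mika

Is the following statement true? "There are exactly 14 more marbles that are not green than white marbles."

marbles that are not green: 18.
white marbles: 4.
The claim requires 18 − 4 (= 14) to equal 14, which holds.

True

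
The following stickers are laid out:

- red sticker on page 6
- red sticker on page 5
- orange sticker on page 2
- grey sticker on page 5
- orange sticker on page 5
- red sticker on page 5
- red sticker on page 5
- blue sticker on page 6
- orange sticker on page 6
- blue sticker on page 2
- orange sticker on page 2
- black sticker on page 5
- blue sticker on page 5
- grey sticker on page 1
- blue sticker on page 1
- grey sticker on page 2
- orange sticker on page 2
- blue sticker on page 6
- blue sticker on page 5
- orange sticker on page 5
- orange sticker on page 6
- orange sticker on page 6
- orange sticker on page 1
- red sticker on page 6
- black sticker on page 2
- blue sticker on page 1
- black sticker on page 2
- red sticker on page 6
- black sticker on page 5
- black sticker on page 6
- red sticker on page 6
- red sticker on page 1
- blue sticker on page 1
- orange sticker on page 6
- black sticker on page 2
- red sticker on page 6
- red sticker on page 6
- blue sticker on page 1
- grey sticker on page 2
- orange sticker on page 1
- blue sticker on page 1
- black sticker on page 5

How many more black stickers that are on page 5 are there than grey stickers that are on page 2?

black stickers on page 5: 3.
grey stickers on page 2: 2.
3 − 2 = 1.

1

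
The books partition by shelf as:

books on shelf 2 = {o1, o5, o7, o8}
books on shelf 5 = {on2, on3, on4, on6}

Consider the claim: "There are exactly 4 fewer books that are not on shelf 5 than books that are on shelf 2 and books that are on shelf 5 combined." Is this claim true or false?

|books that are not on shelf 5| = 4.
books on shelf 2: 4; books on shelf 5: 4; combined: 4 + 4 = 8.
The claim requires 8 − 4 (= 4) to equal 4, which holds.

True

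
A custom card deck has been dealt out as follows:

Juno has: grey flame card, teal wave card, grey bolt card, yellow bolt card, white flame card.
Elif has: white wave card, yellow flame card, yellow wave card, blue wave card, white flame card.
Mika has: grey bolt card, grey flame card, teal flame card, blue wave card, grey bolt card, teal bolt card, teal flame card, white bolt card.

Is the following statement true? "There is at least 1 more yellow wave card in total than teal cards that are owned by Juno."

False

yellow wave cards: 1.
teal cards owned by Juno: 1.
The claim requires 1 − 1 = 0 ≥ 1, which does not hold.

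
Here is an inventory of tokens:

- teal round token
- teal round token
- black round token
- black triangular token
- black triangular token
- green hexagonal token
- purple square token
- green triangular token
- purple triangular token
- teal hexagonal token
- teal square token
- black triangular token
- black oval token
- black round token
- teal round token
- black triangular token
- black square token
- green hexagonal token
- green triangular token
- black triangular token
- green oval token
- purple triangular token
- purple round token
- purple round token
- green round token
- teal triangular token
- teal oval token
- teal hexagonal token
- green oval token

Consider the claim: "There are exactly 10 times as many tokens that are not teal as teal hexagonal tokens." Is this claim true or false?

False

|tokens that are not teal| = 21.
|teal hexagonal tokens| = 2.
The claim requires 21 = 10 × 2 = 20, which does not hold.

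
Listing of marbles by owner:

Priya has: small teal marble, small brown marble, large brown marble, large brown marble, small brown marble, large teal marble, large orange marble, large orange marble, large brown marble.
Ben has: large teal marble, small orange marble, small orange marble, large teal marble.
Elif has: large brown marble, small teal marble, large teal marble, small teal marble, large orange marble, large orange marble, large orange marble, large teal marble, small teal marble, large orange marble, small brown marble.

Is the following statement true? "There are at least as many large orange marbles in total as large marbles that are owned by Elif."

large orange marbles: 6.
large marbles owned by Elif: 7.
The claim requires 6 ≥ 7, which does not hold.

False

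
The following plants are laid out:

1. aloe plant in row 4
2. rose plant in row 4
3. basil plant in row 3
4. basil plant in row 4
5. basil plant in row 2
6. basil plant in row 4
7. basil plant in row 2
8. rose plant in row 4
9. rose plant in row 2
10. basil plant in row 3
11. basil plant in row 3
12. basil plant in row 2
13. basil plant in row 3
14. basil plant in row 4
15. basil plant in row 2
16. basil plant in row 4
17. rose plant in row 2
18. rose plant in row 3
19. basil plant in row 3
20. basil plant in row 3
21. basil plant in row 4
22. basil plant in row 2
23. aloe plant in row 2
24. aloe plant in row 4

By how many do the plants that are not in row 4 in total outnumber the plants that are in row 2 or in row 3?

plants that are not in row 4: 15.
plants in row 2 or in row 3: 15.
15 − 15 = 0.

0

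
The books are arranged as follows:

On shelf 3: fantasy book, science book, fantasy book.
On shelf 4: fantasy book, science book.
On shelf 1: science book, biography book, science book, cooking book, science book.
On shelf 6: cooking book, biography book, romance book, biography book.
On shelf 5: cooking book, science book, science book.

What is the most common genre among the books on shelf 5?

Counts by genre (restricted to books on shelf 5): science 2, cooking 1.
The maximum is 2, held uniquely by science.

science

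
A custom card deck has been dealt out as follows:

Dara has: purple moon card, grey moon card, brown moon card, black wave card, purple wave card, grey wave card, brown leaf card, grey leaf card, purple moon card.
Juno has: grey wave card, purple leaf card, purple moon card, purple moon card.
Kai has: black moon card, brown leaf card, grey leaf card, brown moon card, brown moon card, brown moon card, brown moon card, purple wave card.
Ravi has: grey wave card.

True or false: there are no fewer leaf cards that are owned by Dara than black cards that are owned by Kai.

True

|leaf cards owned by Dara| = 2.
|black cards owned by Kai| = 1.
The claim requires 2 ≥ 1, which holds.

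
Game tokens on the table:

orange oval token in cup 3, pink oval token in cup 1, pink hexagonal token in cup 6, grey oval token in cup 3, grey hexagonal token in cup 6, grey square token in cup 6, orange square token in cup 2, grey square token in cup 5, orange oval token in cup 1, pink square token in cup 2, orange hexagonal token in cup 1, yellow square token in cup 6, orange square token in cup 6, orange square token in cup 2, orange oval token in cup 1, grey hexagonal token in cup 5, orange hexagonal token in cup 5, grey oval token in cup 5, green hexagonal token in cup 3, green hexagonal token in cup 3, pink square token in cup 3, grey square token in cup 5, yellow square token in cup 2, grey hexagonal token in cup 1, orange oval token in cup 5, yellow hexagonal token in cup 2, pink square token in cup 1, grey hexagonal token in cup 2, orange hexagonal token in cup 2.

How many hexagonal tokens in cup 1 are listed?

2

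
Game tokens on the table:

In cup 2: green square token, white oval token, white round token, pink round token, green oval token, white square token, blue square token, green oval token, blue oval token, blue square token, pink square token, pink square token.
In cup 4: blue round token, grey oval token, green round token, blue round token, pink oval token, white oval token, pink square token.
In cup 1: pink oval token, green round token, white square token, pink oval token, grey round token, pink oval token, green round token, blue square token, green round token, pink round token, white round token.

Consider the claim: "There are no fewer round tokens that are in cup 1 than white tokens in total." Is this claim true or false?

|round tokens in cup 1| = 6.
|white tokens| = 6.
The claim requires 6 ≥ 6, which holds.

True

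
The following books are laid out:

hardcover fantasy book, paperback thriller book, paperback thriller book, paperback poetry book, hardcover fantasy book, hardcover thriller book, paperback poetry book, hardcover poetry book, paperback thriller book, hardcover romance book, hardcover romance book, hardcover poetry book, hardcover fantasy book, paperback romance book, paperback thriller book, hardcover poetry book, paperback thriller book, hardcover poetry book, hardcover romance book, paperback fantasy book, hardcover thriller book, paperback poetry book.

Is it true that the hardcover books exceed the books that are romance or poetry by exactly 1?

There are 12 hardcover books.
There are 11 books that are romance or poetry.
The claim requires 12 − 11 (= 1) to equal 1, which holds.

True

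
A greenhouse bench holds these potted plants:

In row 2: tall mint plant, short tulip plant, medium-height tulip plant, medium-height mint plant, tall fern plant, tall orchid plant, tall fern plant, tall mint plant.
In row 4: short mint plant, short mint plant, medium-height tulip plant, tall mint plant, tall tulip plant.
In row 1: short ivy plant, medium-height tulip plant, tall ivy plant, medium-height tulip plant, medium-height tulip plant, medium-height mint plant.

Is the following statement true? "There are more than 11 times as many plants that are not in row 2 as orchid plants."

False

There are 11 plants that are not in row 2.
There is 1 orchid plant.
The claim requires 11 > 11 × 1 = 11, which does not hold.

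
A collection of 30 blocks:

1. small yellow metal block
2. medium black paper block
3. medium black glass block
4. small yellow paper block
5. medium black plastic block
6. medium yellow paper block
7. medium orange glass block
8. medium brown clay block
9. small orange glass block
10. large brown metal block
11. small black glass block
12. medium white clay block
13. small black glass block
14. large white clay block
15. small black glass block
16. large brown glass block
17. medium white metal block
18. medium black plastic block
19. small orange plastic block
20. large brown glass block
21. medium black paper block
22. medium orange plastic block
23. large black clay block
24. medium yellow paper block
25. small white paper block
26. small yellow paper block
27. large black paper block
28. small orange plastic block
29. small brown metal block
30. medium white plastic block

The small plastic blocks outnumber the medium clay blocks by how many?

small plastic blocks: 2.
medium clay blocks: 2.
2 − 2 = 0.

0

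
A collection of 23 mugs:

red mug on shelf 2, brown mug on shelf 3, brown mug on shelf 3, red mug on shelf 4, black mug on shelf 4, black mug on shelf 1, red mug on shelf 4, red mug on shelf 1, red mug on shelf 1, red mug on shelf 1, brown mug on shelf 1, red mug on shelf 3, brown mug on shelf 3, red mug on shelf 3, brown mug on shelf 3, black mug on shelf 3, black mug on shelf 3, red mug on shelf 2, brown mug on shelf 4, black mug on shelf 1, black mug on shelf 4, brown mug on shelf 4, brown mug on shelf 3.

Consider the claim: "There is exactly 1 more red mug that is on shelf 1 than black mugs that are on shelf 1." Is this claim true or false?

True

|red mugs on shelf 1| = 3.
|black mugs on shelf 1| = 2.
The claim requires 3 − 2 (= 1) to equal 1, which holds.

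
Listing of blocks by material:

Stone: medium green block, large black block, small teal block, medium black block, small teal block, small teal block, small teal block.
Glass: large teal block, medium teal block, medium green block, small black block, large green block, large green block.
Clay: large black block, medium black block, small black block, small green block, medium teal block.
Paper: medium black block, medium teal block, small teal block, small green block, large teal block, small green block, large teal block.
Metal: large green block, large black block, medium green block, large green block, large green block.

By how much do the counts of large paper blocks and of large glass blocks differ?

1

large paper blocks: 2. large glass blocks: 3.
|2 − 3| = 3 − 2 = 1.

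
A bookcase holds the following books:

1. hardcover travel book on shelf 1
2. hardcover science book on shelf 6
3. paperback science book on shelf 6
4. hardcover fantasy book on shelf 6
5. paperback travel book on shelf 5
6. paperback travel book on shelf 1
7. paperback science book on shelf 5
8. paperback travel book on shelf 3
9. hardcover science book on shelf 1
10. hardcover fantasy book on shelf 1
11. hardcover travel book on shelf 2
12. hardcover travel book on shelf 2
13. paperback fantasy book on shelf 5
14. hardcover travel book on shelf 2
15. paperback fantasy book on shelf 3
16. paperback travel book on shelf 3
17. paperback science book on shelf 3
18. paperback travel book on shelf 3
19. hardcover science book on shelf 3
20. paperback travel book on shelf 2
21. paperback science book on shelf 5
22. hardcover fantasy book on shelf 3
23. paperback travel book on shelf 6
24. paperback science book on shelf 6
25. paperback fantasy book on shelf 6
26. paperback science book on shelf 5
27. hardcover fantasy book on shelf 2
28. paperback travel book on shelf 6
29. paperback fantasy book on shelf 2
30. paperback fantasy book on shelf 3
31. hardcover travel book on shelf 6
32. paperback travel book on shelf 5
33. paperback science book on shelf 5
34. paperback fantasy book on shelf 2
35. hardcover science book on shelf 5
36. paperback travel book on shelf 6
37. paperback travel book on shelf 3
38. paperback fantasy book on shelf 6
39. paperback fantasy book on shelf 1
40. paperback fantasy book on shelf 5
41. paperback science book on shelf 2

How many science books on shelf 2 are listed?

1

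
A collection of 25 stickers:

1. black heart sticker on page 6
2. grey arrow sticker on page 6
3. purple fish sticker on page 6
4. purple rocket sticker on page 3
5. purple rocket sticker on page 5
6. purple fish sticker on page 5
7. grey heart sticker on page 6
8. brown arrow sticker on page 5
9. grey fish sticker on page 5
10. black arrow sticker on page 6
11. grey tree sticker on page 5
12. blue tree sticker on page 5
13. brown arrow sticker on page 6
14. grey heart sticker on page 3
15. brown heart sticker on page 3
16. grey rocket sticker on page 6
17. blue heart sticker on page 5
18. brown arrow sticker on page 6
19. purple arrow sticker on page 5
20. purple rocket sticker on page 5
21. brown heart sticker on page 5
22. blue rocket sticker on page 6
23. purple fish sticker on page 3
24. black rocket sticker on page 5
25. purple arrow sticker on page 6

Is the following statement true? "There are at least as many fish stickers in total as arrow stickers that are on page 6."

False

fish stickers: 4.
arrow stickers on page 6: 5.
The claim requires 4 ≥ 5, which does not hold.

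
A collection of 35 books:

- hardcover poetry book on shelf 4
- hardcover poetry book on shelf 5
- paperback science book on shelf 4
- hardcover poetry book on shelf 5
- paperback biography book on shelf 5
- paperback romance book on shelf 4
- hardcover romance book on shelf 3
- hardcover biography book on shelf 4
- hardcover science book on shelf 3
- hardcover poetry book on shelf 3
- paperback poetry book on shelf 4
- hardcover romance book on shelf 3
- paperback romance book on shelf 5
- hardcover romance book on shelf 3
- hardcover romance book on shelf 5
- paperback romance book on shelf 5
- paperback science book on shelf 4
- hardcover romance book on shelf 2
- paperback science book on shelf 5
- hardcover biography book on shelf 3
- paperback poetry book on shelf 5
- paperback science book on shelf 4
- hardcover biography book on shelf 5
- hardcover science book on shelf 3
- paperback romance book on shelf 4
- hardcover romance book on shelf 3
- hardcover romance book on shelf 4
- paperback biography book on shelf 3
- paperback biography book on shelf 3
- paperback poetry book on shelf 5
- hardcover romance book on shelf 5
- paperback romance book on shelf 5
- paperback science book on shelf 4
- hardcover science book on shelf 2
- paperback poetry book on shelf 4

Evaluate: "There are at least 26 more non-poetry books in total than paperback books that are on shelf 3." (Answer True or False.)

False

|non-poetry books| = 27.
|paperback books on shelf 3| = 2.
The claim requires 27 − 2 = 25 ≥ 26, which does not hold.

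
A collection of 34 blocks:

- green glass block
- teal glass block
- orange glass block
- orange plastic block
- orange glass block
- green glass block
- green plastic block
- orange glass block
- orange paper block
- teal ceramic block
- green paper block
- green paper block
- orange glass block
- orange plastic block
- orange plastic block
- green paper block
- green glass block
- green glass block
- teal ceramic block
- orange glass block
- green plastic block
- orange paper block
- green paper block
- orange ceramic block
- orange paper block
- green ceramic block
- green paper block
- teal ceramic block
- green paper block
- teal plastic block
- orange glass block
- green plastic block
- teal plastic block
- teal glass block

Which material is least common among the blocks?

ceramic

Counts by material: glass 12, paper 9, plastic 8, ceramic 5.
The minimum is 5, held uniquely by ceramic.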